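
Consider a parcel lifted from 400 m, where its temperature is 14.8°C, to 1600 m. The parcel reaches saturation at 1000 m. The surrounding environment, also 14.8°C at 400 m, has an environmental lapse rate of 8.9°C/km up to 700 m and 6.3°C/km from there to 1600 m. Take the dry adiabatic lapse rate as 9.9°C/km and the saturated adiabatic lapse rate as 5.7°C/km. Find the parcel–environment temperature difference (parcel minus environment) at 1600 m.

-1.02°C (parcel cooler than environment)

Parcel:
  400–1000 m, dry: Δz = 0.6 km ⇒ ΔT = -5.94°C; T = 8.86°C
  1000–1600 m, saturated: Δz = 0.6 km ⇒ ΔT = -3.42°C; T = 5.44°C
Environment:
  400–700 m, environment, lower layer: Δz = 0.3 km ⇒ ΔT = -2.67°C; T = 12.13°C
  700–1600 m, environment, upper layer: Δz = 0.9 km ⇒ ΔT = -5.67°C; T = 6.46°C
T_parcel − T_env = 5.44 − 6.46 = -1.02°C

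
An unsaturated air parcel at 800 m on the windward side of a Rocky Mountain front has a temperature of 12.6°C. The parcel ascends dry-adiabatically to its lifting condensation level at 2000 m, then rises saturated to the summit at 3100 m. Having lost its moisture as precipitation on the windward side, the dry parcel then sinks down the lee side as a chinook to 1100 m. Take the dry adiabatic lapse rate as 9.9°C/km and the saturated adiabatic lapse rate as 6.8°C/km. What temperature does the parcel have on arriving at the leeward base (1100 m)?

From 800 m to 2000 m (dry): cools by 9.9 × 1.2 = 11.88°C, giving 0.72°C.
From 2000 m to 3100 m (saturated): cools by 6.8 × 1.1 = 7.48°C, giving -6.76°C.
From 3100 m to 1100 m (dry descent): warms by 9.9 × 2 = 19.8°C, giving 13.04°C.

13.04°C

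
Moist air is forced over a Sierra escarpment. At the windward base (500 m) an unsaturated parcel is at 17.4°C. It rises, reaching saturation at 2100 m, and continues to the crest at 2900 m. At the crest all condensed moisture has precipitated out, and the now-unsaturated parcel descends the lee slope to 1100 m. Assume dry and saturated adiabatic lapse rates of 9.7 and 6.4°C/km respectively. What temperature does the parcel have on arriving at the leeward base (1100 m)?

14.22°C

500 → 2100 m (dry, 9.7°C/km): ΔT = -9.7 × 1.6 = -15.52°C → T = 1.88°C
2100 → 2900 m (saturated, 6.4°C/km): ΔT = -6.4 × 0.8 = -5.12°C → T = -3.24°C
2900 → 1100 m (dry descent, 9.7°C/km): ΔT = +9.7 × 1.8 = +17.46°C → T = 14.22°C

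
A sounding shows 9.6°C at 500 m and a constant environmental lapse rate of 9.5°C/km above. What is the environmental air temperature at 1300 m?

2°C

500 → 1300 m (environmental, 9.5°C/km): ΔT = -9.5 × 0.8 = -7.6°C → T = 2°C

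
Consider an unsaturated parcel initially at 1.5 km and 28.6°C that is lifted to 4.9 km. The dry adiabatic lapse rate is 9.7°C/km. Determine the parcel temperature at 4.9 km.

From 1500 m to 4900 m (dry adiabatic): cools by 9.7 × 3.4 = 32.98°C, giving -4.38°C.

-4.38°C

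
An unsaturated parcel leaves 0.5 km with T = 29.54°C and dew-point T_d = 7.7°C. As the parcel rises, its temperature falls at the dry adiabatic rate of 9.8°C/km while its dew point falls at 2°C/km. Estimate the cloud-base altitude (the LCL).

3.3 km

T and T_d converge at 9.8 − 2 = 7.8°C per km
Height above start = (29.54 − 7.7) / 7.8 = 2.8 km
LCL altitude = 500 m + 2800 m = 3300 m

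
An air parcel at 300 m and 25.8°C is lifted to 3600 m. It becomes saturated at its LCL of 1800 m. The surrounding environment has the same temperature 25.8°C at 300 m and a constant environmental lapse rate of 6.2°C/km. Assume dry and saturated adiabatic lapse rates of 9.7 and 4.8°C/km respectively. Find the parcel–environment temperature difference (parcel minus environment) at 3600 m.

-2.73°C (parcel cooler than environment)

Parcel:
  Dry to 1800 m: -9.7 × 1.5 km = -14.55°C, so T = 11.25°C.
  Saturated to 3600 m: -4.8 × 1.8 km = -8.64°C, so T = 2.61°C.
Environment:
  Environment to 3600 m: -6.2 × 3.3 km = -20.46°C, so T = 5.34°C.
T_parcel − T_env = 2.61 − 5.34 = -2.73°C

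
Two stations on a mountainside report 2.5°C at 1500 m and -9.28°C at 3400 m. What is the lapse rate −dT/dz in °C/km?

6.2°C/km

Γ = −ΔT/Δz = (2.5 − (-9.28)) / (3400 − 1500) m
  = 11.78°C / 1.9 km = 6.2°C/km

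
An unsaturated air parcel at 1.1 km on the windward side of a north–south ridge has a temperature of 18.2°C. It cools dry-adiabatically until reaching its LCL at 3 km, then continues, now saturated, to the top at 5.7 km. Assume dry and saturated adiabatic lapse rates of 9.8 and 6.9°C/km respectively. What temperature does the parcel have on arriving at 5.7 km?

-19.05°C

From 1100 m to 3000 m (dry): cools by 9.8 × 1.9 = 18.62°C, giving -0.42°C.
From 3000 m to 5700 m (saturated): cools by 6.9 × 2.7 = 18.63°C, giving -19.05°C.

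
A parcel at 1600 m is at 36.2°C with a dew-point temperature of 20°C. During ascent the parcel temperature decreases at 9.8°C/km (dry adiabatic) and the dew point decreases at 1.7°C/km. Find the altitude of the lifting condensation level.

T and T_d converge at 9.8 − 1.7 = 8.1°C per km
Height above start = (36.2 − 20) / 8.1 = 2 km
LCL altitude = 1600 m + 2000 m = 3600 m

3600 m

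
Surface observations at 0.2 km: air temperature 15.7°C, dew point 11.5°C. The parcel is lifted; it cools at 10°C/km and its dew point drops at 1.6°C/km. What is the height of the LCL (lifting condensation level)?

0.7 km

T and T_d converge at 10 − 1.6 = 8.4°C per km
Height above start = (15.7 − 11.5) / 8.4 = 0.5 km
LCL altitude = 200 m + 500 m = 700 m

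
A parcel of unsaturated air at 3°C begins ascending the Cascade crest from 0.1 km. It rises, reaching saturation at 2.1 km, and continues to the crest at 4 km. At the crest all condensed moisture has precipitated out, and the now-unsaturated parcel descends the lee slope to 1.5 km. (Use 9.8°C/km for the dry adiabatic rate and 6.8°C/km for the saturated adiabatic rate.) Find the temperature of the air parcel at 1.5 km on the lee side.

-5.02°C

From 100 m to 2100 m (dry): cools by 9.8 × 2 = 19.6°C, giving -16.6°C.
From 2100 m to 4000 m (saturated): cools by 6.8 × 1.9 = 12.92°C, giving -29.52°C.
From 4000 m to 1500 m (dry descent): warms by 9.8 × 2.5 = 24.5°C, giving -5.02°C.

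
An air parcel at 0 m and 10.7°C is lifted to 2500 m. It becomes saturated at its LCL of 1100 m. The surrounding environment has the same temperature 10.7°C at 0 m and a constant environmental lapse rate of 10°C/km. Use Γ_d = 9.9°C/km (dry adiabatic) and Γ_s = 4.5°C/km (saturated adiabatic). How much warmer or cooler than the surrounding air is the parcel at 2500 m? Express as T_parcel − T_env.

+7.81°C (parcel warmer than environment)

Parcel:
  0 → 1100 m (dry, 9.9°C/km): ΔT = -9.9 × 1.1 = -10.89°C → T = -0.19°C
  1100 → 2500 m (saturated, 4.5°C/km): ΔT = -4.5 × 1.4 = -6.3°C → T = -6.49°C
Environment:
  0 → 2500 m (environment, 10°C/km): ΔT = -10 × 2.5 = -25°C → T = -14.3°C
T_parcel − T_env = -6.49 − (-14.3) = +7.81°C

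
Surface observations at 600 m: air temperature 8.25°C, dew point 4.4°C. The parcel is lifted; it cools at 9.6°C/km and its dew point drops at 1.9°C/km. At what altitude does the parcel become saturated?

T and T_d converge at 9.6 − 1.9 = 7.7°C per km
Height above start = (8.25 − 4.4) / 7.7 = 0.5 km
LCL altitude = 600 m + 500 m = 1100 m

1100 m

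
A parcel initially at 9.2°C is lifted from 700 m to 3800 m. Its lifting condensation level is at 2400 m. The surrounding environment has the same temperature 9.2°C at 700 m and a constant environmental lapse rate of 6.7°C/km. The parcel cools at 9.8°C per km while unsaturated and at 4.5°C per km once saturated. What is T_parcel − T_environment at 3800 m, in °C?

-2.19°C (parcel cooler than environment)

Parcel:
  700–2400 m, dry: Δz = 1.7 km ⇒ ΔT = -16.66°C; T = -7.46°C
  2400–3800 m, saturated: Δz = 1.4 km ⇒ ΔT = -6.3°C; T = -13.76°C
Environment:
  700–3800 m, environment: Δz = 3.1 km ⇒ ΔT = -20.77°C; T = -11.57°C
T_parcel − T_env = -13.76 − (-11.57) = -2.19°C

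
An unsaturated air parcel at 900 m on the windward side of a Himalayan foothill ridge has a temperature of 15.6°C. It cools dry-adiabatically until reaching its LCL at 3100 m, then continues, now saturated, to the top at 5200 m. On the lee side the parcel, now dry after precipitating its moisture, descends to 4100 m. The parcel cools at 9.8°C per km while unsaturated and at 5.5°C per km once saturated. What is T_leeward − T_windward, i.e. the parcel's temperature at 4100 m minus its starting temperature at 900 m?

Dry to 3100 m: -9.8 × 2.2 km = -21.56°C, so T = -5.96°C.
Saturated to 5200 m: -5.5 × 2.1 km = -11.55°C, so T = -17.51°C.
Dry descent to 4100 m: +9.8 × 1.1 km = +10.78°C, so T = -6.73°C.
Net change vs windward start: -6.73 − 15.6 = -22.33°C

-22.33°C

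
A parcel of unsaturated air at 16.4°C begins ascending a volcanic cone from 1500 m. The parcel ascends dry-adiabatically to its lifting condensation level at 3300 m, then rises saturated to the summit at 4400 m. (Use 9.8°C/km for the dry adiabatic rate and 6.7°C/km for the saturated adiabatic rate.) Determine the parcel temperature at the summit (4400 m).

-8.61°C

1500 → 3300 m (dry, 9.8°C/km): ΔT = -9.8 × 1.8 = -17.64°C → T = -1.24°C
3300 → 4400 m (saturated, 6.7°C/km): ΔT = -6.7 × 1.1 = -7.37°C → T = -8.61°C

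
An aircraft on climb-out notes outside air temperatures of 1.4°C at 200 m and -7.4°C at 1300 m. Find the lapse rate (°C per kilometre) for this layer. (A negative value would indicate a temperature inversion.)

Γ = −ΔT/Δz = (1.4 − (-7.4)) / (1300 − 200) m
  = 8.8°C / 1.1 km = 8°C/km

8°C/km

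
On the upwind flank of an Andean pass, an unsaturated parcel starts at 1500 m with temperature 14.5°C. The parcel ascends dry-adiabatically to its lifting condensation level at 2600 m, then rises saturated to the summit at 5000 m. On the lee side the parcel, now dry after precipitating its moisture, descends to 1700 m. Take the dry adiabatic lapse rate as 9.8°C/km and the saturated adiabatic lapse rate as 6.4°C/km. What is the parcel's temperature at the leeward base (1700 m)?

From 1500 m to 2600 m (dry): cools by 9.8 × 1.1 = 10.78°C, giving 3.72°C.
From 2600 m to 5000 m (saturated): cools by 6.4 × 2.4 = 15.36°C, giving -11.64°C.
From 5000 m to 1700 m (dry descent): warms by 9.8 × 3.3 = 32.34°C, giving 20.7°C.

20.7°C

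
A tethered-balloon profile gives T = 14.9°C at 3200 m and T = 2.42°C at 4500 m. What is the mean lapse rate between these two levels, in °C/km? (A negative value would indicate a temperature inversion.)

Γ = −ΔT/Δz = (14.9 − 2.42) / (4500 − 3200) m
  = 12.48°C / 1.3 km = 9.6°C/km

9.6°C/km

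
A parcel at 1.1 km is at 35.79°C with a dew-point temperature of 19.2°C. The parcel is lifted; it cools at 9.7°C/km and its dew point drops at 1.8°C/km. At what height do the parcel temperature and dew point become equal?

3.2 km

T and T_d converge at 9.7 − 1.8 = 7.9°C per km
Height above start = (35.79 − 19.2) / 7.9 = 2.1 km
LCL altitude = 1100 m + 2100 m = 3200 m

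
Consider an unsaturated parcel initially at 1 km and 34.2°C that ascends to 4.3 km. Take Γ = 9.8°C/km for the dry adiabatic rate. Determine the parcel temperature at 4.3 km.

Dry adiabatic to 4300 m: -9.8 × 3.3 km = -32.34°C, so T = 1.86°C.

1.86°C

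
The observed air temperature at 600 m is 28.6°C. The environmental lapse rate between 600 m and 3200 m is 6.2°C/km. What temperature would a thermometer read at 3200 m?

12.48°C

600 → 3200 m (environmental, 6.2°C/km): ΔT = -6.2 × 2.6 = -16.12°C → T = 12.48°C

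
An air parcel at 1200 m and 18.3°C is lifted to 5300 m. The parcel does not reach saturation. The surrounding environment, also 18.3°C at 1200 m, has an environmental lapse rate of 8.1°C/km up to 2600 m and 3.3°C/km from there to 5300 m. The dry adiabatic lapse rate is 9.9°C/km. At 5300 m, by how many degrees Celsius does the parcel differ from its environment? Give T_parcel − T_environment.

-20.34°C (parcel cooler than environment)

Parcel:
  1200 → 5300 m (dry, 9.9°C/km): ΔT = -9.9 × 4.1 = -40.59°C → T = -22.29°C
Environment:
  1200 → 2600 m (environment, lower layer, 8.1°C/km): ΔT = -8.1 × 1.4 = -11.34°C → T = 6.96°C
  2600 → 5300 m (environment, upper layer, 3.3°C/km): ΔT = -3.3 × 2.7 = -8.91°C → T = -1.95°C
T_parcel − T_env = -22.29 − (-1.95) = -20.34°C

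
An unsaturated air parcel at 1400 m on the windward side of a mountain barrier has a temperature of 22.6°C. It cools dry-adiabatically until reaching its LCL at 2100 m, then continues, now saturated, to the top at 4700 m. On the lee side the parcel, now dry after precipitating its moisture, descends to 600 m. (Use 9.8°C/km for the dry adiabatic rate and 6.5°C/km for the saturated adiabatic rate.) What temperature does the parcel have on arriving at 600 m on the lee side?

39.02°C

From 1400 m to 2100 m (dry): cools by 9.8 × 0.7 = 6.86°C, giving 15.74°C.
From 2100 m to 4700 m (saturated): cools by 6.5 × 2.6 = 16.9°C, giving -1.16°C.
From 4700 m to 600 m (dry descent): warms by 9.8 × 4.1 = 40.18°C, giving 39.02°C.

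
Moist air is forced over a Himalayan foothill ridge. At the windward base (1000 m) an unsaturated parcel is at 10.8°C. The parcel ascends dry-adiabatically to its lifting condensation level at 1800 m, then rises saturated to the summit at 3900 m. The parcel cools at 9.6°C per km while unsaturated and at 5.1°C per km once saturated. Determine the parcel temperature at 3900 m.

-7.59°C

From 1000 m to 1800 m (dry): cools by 9.6 × 0.8 = 7.68°C, giving 3.12°C.
From 1800 m to 3900 m (saturated): cools by 5.1 × 2.1 = 10.71°C, giving -7.59°C.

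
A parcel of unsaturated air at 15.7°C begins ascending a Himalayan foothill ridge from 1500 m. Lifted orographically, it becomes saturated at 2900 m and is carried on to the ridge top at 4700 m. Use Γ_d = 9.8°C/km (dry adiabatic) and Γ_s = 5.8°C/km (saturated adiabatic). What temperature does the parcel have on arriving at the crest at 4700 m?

1500 → 2900 m (dry, 9.8°C/km): ΔT = -9.8 × 1.4 = -13.72°C → T = 1.98°C
2900 → 4700 m (saturated, 5.8°C/km): ΔT = -5.8 × 1.8 = -10.44°C → T = -8.46°C

-8.46°C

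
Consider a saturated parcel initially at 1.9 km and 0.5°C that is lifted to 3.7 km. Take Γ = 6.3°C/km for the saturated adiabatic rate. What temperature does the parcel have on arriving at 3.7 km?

From 1900 m to 3700 m (saturated adiabatic): cools by 6.3 × 1.8 = 11.34°C, giving -10.84°C.

-10.84°C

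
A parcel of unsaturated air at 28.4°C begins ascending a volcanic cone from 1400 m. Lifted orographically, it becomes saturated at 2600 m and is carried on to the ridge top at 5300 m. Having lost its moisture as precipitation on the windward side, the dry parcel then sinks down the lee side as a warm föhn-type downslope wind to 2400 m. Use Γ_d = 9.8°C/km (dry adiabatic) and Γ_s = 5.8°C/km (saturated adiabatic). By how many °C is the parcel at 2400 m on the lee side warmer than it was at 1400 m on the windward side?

From 1400 m to 2600 m (dry): cools by 9.8 × 1.2 = 11.76°C, giving 16.64°C.
From 2600 m to 5300 m (saturated): cools by 5.8 × 2.7 = 15.66°C, giving 0.98°C.
From 5300 m to 2400 m (dry descent): warms by 9.8 × 2.9 = 28.42°C, giving 29.4°C.
Net change vs windward start: 29.4 − 28.4 = +1°C

+1°C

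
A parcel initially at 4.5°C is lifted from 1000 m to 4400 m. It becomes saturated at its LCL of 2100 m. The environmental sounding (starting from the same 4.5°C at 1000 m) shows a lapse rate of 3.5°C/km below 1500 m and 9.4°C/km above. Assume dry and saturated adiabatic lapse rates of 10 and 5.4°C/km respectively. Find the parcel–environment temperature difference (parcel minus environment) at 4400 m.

Parcel:
  From 1000 m to 2100 m (dry): cools by 10 × 1.1 = 11°C, giving -6.5°C.
  From 2100 m to 4400 m (saturated): cools by 5.4 × 2.3 = 12.42°C, giving -18.92°C.
Environment:
  From 1000 m to 1500 m (environment, lower layer): cools by 3.5 × 0.5 = 1.75°C, giving 2.75°C.
  From 1500 m to 4400 m (environment, upper layer): cools by 9.4 × 2.9 = 27.26°C, giving -24.51°C.
T_parcel − T_env = -18.92 − (-24.51) = +5.59°C

+5.59°C (parcel warmer than environment)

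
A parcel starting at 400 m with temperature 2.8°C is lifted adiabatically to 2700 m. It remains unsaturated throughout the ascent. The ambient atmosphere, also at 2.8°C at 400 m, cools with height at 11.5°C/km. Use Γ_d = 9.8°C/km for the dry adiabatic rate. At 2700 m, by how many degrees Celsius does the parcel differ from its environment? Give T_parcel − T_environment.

+3.91°C (parcel warmer than environment)

Parcel:
  400–2700 m, dry: Δz = 2.3 km ⇒ ΔT = -22.54°C; T = -19.74°C
Environment:
  400–2700 m, environment: Δz = 2.3 km ⇒ ΔT = -26.45°C; T = -23.65°C
T_parcel − T_env = -19.74 − (-23.65) = +3.91°C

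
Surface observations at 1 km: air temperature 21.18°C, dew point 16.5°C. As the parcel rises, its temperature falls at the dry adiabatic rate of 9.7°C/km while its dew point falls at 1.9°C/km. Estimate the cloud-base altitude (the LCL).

1.6 km

T and T_d converge at 9.7 − 1.9 = 7.8°C per km
Height above start = (21.18 − 16.5) / 7.8 = 0.6 km
LCL altitude = 1000 m + 600 m = 1600 m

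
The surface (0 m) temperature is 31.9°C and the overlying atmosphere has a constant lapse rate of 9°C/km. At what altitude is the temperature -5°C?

4100 m

Height above start = (31.9 − (-5)) / 9 = 4.1 km
Altitude = 0 m + 4100 m = 4100 m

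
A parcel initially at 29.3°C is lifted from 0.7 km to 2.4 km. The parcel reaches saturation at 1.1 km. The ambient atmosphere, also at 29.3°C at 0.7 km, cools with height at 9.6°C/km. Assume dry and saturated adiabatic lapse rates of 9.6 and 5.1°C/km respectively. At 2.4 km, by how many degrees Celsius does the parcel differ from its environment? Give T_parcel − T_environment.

Parcel:
  From 700 m to 1100 m (dry): cools by 9.6 × 0.4 = 3.84°C, giving 25.46°C.
  From 1100 m to 2400 m (saturated): cools by 5.1 × 1.3 = 6.63°C, giving 18.83°C.
Environment:
  From 700 m to 2400 m (environment): cools by 9.6 × 1.7 = 16.32°C, giving 12.98°C.
T_parcel − T_env = 18.83 − 12.98 = +5.85°C

+5.85°C (parcel warmer than environment)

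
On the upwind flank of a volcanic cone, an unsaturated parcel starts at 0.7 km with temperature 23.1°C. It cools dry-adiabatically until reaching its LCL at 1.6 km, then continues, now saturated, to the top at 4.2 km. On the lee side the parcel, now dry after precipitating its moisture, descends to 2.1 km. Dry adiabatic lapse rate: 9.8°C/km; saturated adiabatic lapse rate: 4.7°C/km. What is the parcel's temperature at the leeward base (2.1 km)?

22.64°C

700 → 1600 m (dry, 9.8°C/km): ΔT = -9.8 × 0.9 = -8.82°C → T = 14.28°C
1600 → 4200 m (saturated, 4.7°C/km): ΔT = -4.7 × 2.6 = -12.22°C → T = 2.06°C
4200 → 2100 m (dry descent, 9.8°C/km): ΔT = +9.8 × 2.1 = +20.58°C → T = 22.64°C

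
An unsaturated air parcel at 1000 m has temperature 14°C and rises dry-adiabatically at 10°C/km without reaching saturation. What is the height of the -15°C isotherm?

Height above start = (14 − (-15)) / 10 = 2.9 km
Altitude = 1000 m + 2900 m = 3900 m

3900 m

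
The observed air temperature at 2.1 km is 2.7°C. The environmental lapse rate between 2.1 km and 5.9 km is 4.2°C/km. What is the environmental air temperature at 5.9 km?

-13.26°C

Environmental to 5900 m: -4.2 × 3.8 km = -15.96°C, so T = -13.26°C.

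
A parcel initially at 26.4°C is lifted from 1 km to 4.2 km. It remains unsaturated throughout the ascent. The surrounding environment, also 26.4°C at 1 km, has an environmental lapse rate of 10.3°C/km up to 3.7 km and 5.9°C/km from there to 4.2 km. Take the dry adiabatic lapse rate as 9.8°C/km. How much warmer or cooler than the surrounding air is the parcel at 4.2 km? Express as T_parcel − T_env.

Parcel:
  From 1000 m to 4200 m (dry): cools by 9.8 × 3.2 = 31.36°C, giving -4.96°C.
Environment:
  From 1000 m to 3700 m (environment, lower layer): cools by 10.3 × 2.7 = 27.81°C, giving -1.41°C.
  From 3700 m to 4200 m (environment, upper layer): cools by 5.9 × 0.5 = 2.95°C, giving -4.36°C.
T_parcel − T_env = -4.96 − (-4.36) = -0.6°C

-0.6°C (parcel cooler than environment)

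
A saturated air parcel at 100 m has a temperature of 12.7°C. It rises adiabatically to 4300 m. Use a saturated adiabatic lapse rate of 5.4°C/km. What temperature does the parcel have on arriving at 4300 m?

From 100 m to 4300 m (saturated adiabatic): cools by 5.4 × 4.2 = 22.68°C, giving -9.98°C.

-9.98°C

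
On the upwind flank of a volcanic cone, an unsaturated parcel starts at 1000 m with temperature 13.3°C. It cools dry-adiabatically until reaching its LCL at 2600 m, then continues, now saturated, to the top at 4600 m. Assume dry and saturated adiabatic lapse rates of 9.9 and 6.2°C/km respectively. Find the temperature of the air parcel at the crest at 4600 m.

1000 → 2600 m (dry, 9.9°C/km): ΔT = -9.9 × 1.6 = -15.84°C → T = -2.54°C
2600 → 4600 m (saturated, 6.2°C/km): ΔT = -6.2 × 2 = -12.4°C → T = -14.94°C

-14.94°C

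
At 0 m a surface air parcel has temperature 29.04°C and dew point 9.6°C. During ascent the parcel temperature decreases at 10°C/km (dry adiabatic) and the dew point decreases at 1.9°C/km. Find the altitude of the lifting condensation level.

2400 m

T and T_d converge at 10 − 1.9 = 8.1°C per km
Height above start = (29.04 − 9.6) / 8.1 = 2.4 km
LCL altitude = 0 m + 2400 m = 2400 m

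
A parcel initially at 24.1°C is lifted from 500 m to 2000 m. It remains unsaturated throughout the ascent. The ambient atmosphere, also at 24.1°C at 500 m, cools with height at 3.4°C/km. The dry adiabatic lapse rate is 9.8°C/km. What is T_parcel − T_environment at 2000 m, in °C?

-9.6°C (parcel cooler than environment)

Parcel:
  From 500 m to 2000 m (dry): cools by 9.8 × 1.5 = 14.7°C, giving 9.4°C.
Environment:
  From 500 m to 2000 m (environment): cools by 3.4 × 1.5 = 5.1°C, giving 19°C.
T_parcel − T_env = 9.4 − 19 = -9.6°C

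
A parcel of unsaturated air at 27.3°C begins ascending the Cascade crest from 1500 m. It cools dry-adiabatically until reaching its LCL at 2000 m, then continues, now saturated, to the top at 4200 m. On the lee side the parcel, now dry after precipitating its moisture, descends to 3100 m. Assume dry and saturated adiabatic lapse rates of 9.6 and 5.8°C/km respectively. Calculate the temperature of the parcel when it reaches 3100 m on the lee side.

1500–2000 m, dry: Δz = 0.5 km ⇒ ΔT = -4.8°C; T = 22.5°C
2000–4200 m, saturated: Δz = 2.2 km ⇒ ΔT = -12.76°C; T = 9.74°C
4200–3100 m, dry descent: Δz = 1.1 km ⇒ ΔT = +10.56°C; T = 20.3°C

20.3°C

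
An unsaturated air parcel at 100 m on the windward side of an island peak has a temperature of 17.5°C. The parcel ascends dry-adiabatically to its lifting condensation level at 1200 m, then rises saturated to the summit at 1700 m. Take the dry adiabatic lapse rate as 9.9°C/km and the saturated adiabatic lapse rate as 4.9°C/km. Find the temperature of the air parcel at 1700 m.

4.16°C

100 → 1200 m (dry, 9.9°C/km): ΔT = -9.9 × 1.1 = -10.89°C → T = 6.61°C
1200 → 1700 m (saturated, 4.9°C/km): ΔT = -4.9 × 0.5 = -2.45°C → T = 4.16°C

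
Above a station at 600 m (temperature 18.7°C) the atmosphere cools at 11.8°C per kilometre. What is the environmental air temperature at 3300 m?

-13.16°C

Environmental to 3300 m: -11.8 × 2.7 km = -31.86°C, so T = -13.16°C.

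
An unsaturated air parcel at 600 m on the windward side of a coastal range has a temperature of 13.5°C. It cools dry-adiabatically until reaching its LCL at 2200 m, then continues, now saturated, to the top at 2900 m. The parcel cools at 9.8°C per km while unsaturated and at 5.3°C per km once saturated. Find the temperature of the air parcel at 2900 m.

-5.89°C

From 600 m to 2200 m (dry): cools by 9.8 × 1.6 = 15.68°C, giving -2.18°C.
From 2200 m to 2900 m (saturated): cools by 5.3 × 0.7 = 3.71°C, giving -5.89°C.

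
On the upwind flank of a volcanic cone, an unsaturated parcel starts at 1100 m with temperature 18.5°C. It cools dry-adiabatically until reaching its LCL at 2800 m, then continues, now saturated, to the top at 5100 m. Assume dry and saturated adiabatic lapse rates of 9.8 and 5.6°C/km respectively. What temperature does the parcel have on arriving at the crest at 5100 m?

1100–2800 m, dry: Δz = 1.7 km ⇒ ΔT = -16.66°C; T = 1.84°C
2800–5100 m, saturated: Δz = 2.3 km ⇒ ΔT = -12.88°C; T = -11.04°C

-11.04°C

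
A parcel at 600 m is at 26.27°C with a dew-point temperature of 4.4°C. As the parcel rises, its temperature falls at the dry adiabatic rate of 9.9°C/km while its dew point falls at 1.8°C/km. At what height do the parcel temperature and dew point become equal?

T and T_d converge at 9.9 − 1.8 = 8.1°C per km
Height above start = (26.27 − 4.4) / 8.1 = 2.7 km
LCL altitude = 600 m + 2700 m = 3300 m

3300 m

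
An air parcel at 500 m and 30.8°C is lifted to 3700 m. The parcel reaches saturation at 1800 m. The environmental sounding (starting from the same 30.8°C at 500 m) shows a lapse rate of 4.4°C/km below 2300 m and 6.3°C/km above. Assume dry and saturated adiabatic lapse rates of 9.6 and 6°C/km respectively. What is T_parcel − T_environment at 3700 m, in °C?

Parcel:
  500–1800 m, dry: Δz = 1.3 km ⇒ ΔT = -12.48°C; T = 18.32°C
  1800–3700 m, saturated: Δz = 1.9 km ⇒ ΔT = -11.4°C; T = 6.92°C
Environment:
  500–2300 m, environment, lower layer: Δz = 1.8 km ⇒ ΔT = -7.92°C; T = 22.88°C
  2300–3700 m, environment, upper layer: Δz = 1.4 km ⇒ ΔT = -8.82°C; T = 14.06°C
T_parcel − T_env = 6.92 − 14.06 = -7.14°C

-7.14°C (parcel cooler than environment)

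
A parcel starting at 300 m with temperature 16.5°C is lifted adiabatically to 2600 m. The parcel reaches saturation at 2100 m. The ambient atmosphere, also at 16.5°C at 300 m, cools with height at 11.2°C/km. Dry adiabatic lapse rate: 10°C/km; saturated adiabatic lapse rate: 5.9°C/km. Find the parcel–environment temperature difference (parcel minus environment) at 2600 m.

+4.81°C (parcel warmer than environment)

Parcel:
  Dry to 2100 m: -10 × 1.8 km = -18°C, so T = -1.5°C.
  Saturated to 2600 m: -5.9 × 0.5 km = -2.95°C, so T = -4.45°C.
Environment:
  Environment to 2600 m: -11.2 × 2.3 km = -25.76°C, so T = -9.26°C.
T_parcel − T_env = -4.45 − (-9.26) = +4.81°C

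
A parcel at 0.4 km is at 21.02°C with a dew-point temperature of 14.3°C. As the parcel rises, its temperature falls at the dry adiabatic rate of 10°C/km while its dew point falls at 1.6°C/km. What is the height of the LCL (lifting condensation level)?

1.2 km

T and T_d converge at 10 − 1.6 = 8.4°C per km
Height above start = (21.02 − 14.3) / 8.4 = 0.8 km
LCL altitude = 400 m + 800 m = 1200 m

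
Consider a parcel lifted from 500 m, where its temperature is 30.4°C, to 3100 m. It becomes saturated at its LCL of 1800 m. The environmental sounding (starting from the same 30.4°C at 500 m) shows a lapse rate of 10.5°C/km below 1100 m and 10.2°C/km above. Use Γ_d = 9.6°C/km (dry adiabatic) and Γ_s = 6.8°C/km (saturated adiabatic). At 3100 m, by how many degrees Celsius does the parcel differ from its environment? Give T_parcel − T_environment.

+5.38°C (parcel warmer than environment)

Parcel:
  500–1800 m, dry: Δz = 1.3 km ⇒ ΔT = -12.48°C; T = 17.92°C
  1800–3100 m, saturated: Δz = 1.3 km ⇒ ΔT = -8.84°C; T = 9.08°C
Environment:
  500–1100 m, environment, lower layer: Δz = 0.6 km ⇒ ΔT = -6.3°C; T = 24.1°C
  1100–3100 m, environment, upper layer: Δz = 2 km ⇒ ΔT = -20.4°C; T = 3.7°C
T_parcel − T_env = 9.08 − 3.7 = +5.38°C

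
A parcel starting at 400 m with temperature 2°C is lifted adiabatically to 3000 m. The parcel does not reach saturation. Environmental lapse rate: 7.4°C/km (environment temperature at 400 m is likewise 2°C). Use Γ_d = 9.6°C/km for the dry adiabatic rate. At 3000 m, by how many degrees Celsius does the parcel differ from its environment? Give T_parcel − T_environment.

Parcel:
  From 400 m to 3000 m (dry): cools by 9.6 × 2.6 = 24.96°C, giving -22.96°C.
Environment:
  From 400 m to 3000 m (environment): cools by 7.4 × 2.6 = 19.24°C, giving -17.24°C.
T_parcel − T_env = -22.96 − (-17.24) = -5.72°C

-5.72°C (parcel cooler than environment)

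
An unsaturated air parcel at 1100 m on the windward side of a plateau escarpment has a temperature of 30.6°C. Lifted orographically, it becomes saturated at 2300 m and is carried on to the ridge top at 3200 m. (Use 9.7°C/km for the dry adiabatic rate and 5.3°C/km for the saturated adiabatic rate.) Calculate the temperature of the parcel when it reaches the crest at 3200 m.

1100 → 2300 m (dry, 9.7°C/km): ΔT = -9.7 × 1.2 = -11.64°C → T = 18.96°C
2300 → 3200 m (saturated, 5.3°C/km): ΔT = -5.3 × 0.9 = -4.77°C → T = 14.19°C

14.19°C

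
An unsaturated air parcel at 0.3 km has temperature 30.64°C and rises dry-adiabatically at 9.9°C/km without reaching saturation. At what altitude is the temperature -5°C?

3.9 km

Height above start = (30.64 − (-5)) / 9.9 = 3.6 km
Altitude = 300 m + 3600 m = 3900 m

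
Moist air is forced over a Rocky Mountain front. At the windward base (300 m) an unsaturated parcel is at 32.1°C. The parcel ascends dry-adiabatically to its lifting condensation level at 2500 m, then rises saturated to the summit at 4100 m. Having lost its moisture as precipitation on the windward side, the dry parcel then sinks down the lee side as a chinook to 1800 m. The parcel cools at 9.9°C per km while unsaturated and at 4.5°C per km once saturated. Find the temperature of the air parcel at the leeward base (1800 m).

25.89°C

300–2500 m, dry: Δz = 2.2 km ⇒ ΔT = -21.78°C; T = 10.32°C
2500–4100 m, saturated: Δz = 1.6 km ⇒ ΔT = -7.2°C; T = 3.12°C
4100–1800 m, dry descent: Δz = 2.3 km ⇒ ΔT = +22.77°C; T = 25.89°C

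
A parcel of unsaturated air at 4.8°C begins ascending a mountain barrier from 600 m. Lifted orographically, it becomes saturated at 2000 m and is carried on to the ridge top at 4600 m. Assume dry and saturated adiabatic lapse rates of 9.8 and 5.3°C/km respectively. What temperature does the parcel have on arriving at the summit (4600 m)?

Dry to 2000 m: -9.8 × 1.4 km = -13.72°C, so T = -8.92°C.
Saturated to 4600 m: -5.3 × 2.6 km = -13.78°C, so T = -22.7°C.

-22.7°C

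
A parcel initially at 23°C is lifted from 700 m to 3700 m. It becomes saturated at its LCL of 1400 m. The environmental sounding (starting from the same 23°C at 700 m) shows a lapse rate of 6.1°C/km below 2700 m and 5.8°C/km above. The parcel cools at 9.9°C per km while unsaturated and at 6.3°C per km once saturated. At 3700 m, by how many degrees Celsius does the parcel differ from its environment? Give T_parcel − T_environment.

Parcel:
  From 700 m to 1400 m (dry): cools by 9.9 × 0.7 = 6.93°C, giving 16.07°C.
  From 1400 m to 3700 m (saturated): cools by 6.3 × 2.3 = 14.49°C, giving 1.58°C.
Environment:
  From 700 m to 2700 m (environment, lower layer): cools by 6.1 × 2 = 12.2°C, giving 10.8°C.
  From 2700 m to 3700 m (environment, upper layer): cools by 5.8 × 1 = 5.8°C, giving 5°C.
T_parcel − T_env = 1.58 − 5 = -3.42°C

-3.42°C (parcel cooler than environment)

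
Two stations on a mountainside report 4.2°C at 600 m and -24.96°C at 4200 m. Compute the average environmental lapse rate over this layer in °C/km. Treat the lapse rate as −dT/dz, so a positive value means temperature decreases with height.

8.1°C/km

Γ = −ΔT/Δz = (4.2 − (-24.96)) / (4200 − 600) m
  = 29.16°C / 3.6 km = 8.1°C/km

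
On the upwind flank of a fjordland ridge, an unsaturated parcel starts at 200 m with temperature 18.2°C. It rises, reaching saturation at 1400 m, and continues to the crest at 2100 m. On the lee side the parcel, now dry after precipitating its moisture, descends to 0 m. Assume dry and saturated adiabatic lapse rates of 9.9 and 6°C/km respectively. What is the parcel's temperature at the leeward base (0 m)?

22.91°C

200–1400 m, dry: Δz = 1.2 km ⇒ ΔT = -11.88°C; T = 6.32°C
1400–2100 m, saturated: Δz = 0.7 km ⇒ ΔT = -4.2°C; T = 2.12°C
2100–0 m, dry descent: Δz = 2.1 km ⇒ ΔT = +20.79°C; T = 22.91°C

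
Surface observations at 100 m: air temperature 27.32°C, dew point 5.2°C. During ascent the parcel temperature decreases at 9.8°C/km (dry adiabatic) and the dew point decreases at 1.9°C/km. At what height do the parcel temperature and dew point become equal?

T and T_d converge at 9.8 − 1.9 = 7.9°C per km
Height above start = (27.32 − 5.2) / 7.9 = 2.8 km
LCL altitude = 100 m + 2800 m = 2900 m

2900 m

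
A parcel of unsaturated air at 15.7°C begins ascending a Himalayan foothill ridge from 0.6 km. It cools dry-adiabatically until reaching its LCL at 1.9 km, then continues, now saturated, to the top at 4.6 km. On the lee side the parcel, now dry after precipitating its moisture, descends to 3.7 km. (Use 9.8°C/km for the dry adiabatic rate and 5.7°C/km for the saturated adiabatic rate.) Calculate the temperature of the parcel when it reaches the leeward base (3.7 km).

-3.61°C

600–1900 m, dry: Δz = 1.3 km ⇒ ΔT = -12.74°C; T = 2.96°C
1900–4600 m, saturated: Δz = 2.7 km ⇒ ΔT = -15.39°C; T = -12.43°C
4600–3700 m, dry descent: Δz = 0.9 km ⇒ ΔT = +8.82°C; T = -3.61°C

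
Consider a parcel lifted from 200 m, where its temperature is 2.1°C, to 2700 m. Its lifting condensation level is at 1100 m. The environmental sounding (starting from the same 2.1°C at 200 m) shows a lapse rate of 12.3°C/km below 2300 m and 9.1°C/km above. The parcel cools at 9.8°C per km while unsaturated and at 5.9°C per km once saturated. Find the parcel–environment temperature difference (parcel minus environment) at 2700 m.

+11.21°C (parcel warmer than environment)

Parcel:
  From 200 m to 1100 m (dry): cools by 9.8 × 0.9 = 8.82°C, giving -6.72°C.
  From 1100 m to 2700 m (saturated): cools by 5.9 × 1.6 = 9.44°C, giving -16.16°C.
Environment:
  From 200 m to 2300 m (environment, lower layer): cools by 12.3 × 2.1 = 25.83°C, giving -23.73°C.
  From 2300 m to 2700 m (environment, upper layer): cools by 9.1 × 0.4 = 3.64°C, giving -27.37°C.
T_parcel − T_env = -16.16 − (-27.37) = +11.21°C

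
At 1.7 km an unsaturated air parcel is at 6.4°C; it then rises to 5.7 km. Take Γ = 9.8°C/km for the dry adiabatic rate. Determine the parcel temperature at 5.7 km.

1700–5700 m, dry adiabatic: Δz = 4 km ⇒ ΔT = -39.2°C; T = -32.8°C

-32.8°C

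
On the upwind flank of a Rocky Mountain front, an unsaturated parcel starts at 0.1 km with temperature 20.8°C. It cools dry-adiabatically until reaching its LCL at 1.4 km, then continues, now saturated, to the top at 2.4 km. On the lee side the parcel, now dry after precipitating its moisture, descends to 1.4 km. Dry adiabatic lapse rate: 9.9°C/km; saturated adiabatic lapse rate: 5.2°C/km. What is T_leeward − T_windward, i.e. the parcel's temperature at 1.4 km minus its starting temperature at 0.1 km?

-8.17°C

100–1400 m, dry: Δz = 1.3 km ⇒ ΔT = -12.87°C; T = 7.93°C
1400–2400 m, saturated: Δz = 1 km ⇒ ΔT = -5.2°C; T = 2.73°C
2400–1400 m, dry descent: Δz = 1 km ⇒ ΔT = +9.9°C; T = 12.63°C
Net change vs windward start: 12.63 − 20.8 = -8.17°C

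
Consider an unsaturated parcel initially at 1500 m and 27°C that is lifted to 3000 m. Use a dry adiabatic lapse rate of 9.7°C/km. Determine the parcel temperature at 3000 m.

1500 → 3000 m (dry adiabatic, 9.7°C/km): ΔT = -9.7 × 1.5 = -14.55°C → T = 12.45°C

12.45°C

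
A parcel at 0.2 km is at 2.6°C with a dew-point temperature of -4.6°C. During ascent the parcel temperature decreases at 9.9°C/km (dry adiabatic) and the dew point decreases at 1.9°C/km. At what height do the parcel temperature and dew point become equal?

1.1 km

T and T_d converge at 9.9 − 1.9 = 8°C per km
Height above start = (2.6 − (-4.6)) / 8 = 0.9 km
LCL altitude = 200 m + 900 m = 1100 m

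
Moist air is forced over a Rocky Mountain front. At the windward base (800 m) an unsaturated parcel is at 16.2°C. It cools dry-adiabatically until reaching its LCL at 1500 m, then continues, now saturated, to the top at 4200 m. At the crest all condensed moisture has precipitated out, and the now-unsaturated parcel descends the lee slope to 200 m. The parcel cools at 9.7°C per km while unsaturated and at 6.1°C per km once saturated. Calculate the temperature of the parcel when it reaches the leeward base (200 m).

31.74°C

Dry to 1500 m: -9.7 × 0.7 km = -6.79°C, so T = 9.41°C.
Saturated to 4200 m: -6.1 × 2.7 km = -16.47°C, so T = -7.06°C.
Dry descent to 200 m: +9.7 × 4 km = +38.8°C, so T = 31.74°C.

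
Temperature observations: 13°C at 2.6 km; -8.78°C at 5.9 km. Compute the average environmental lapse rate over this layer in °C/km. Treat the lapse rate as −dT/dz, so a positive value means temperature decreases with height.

Γ = −ΔT/Δz = (13 − (-8.78)) / (5900 − 2600) m
  = 21.78°C / 3.3 km = 6.6°C/km

6.6°C/km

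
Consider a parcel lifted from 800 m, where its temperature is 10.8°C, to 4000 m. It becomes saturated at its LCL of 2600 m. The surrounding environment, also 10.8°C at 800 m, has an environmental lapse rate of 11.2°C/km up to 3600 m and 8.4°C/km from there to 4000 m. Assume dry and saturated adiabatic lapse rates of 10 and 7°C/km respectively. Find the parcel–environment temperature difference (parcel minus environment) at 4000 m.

Parcel:
  800–2600 m, dry: Δz = 1.8 km ⇒ ΔT = -18°C; T = -7.2°C
  2600–4000 m, saturated: Δz = 1.4 km ⇒ ΔT = -9.8°C; T = -17°C
Environment:
  800–3600 m, environment, lower layer: Δz = 2.8 km ⇒ ΔT = -31.36°C; T = -20.56°C
  3600–4000 m, environment, upper layer: Δz = 0.4 km ⇒ ΔT = -3.36°C; T = -23.92°C
T_parcel − T_env = -17 − (-23.92) = +6.92°C

+6.92°C (parcel warmer than environment)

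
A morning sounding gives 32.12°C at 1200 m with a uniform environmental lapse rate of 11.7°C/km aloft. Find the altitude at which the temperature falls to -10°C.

4800 m

Height above start = (32.12 − (-10)) / 11.7 = 3.6 km
Altitude = 1200 m + 3600 m = 4800 m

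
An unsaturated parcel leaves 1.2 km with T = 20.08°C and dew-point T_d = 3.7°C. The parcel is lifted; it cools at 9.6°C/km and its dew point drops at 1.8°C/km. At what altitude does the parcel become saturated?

3.3 km

T and T_d converge at 9.6 − 1.8 = 7.8°C per km
Height above start = (20.08 − 3.7) / 7.8 = 2.1 km
LCL altitude = 1200 m + 2100 m = 3300 m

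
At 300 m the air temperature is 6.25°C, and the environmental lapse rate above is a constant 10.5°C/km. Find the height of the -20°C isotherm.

2800 m

Height above start = (6.25 − (-20)) / 10.5 = 2.5 km
Altitude = 300 m + 2500 m = 2800 m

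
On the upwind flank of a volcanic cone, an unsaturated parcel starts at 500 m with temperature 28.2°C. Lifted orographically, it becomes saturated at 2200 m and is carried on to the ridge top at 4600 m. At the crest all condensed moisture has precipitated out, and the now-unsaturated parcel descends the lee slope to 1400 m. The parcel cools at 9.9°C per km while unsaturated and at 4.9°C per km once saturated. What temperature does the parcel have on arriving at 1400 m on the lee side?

500–2200 m, dry: Δz = 1.7 km ⇒ ΔT = -16.83°C; T = 11.37°C
2200–4600 m, saturated: Δz = 2.4 km ⇒ ΔT = -11.76°C; T = -0.39°C
4600–1400 m, dry descent: Δz = 3.2 km ⇒ ΔT = +31.68°C; T = 31.29°C

31.29°C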